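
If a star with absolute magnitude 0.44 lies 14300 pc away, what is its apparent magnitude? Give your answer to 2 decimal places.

m ≈ 16.22

m = M + 5 log₁₀ d − 5 = 0.44 + 5·4.1553 − 5 = 16.217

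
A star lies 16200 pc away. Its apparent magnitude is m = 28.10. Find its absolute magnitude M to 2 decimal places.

M ≈ 12.05

5 log₁₀(d/10 pc) = 5 log₁₀(16200) − 5 = 16.048
M = m − 5 log₁₀(d/10) = 28.10 − 16.048 = 12.052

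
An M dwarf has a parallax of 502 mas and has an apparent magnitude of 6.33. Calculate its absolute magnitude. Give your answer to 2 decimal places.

M ≈ 9.83

p = 502 mas = 0.502″ → d = 1/p = 1.992 pc
5 log₁₀(d/10 pc) = 5 log₁₀(1.992) − 5 = -3.504
M = m − 5 log₁₀(d/10) = 6.33 + 3.504 = 9.834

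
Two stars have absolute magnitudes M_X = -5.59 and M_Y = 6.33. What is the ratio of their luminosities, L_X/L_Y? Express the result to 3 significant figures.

L_X/L_Y ≈ 58600

ΔM = M_X − M_Y = -11.92
L_X/L_Y = 10^(−0.4 ΔM) = 10^4.768 = 58610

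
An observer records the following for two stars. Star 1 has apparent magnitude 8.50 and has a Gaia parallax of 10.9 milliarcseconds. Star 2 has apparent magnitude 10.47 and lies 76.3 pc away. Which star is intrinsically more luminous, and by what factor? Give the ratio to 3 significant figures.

Star 1: p = 10.9 mas = 0.0109″ → d = 1/p = 91.74 pc
Star 1: M = m − 5 log₁₀ d + 5 = 8.50 − 5·1.9626 + 5 = 3.687
Star 2: M = m − 5 log₁₀ d + 5 = 10.47 − 5·1.8825 + 5 = 6.057
ΔM = M_1 − M_2 = 3.687 − (6.057) = -2.370; smaller M is more luminous → Star 1.
L ratio = 10^(0.4 |ΔM|) = 10^0.948 = 8.874

Star 1 is more luminous, by a factor of 8.87.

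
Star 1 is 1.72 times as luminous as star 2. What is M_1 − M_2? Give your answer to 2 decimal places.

M_1 − M_2 ≈ -0.59

Pogson: ΔM = −2.5 log₁₀(ratio) = −2.5 log₁₀(1.72) = −2.5 × 0.2355 = -0.589
Star 1 is brighter, so it has the smaller magnitude: the difference is negative.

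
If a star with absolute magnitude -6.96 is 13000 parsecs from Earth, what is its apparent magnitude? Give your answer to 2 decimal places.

m = M + 5 log₁₀ d − 5 = -6.96 + 5·4.1139 − 5 = 8.610

m ≈ 8.61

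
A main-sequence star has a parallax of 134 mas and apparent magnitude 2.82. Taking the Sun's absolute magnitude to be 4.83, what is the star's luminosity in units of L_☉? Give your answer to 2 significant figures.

L/L_☉ ≈ 3.5

d = 1/p = 1000/134 mas = 7.463 pc
M = m − 5 log₁₀ d + 5 = 2.82 − 5·0.8729 + 5 = 3.456
M − M_☉ = 3.456 − 4.83 = -1.374
L/L_☉ = 10^(−0.4 × -1.374) = 3.546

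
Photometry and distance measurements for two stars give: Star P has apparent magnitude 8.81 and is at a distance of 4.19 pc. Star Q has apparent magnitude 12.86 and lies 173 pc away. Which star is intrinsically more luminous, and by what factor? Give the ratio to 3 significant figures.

Star P: M = m − 5 log₁₀ d + 5 = 8.81 − 5·0.6222 + 5 = 10.699
Star Q: M = m − 5 log₁₀ d + 5 = 12.86 − 5·2.2380 + 5 = 6.670
ΔM = M_P − M_Q = 10.699 − (6.670) = 4.029; smaller M is more luminous → Star Q.
L ratio = 10^(0.4 |ΔM|) = 10^1.612 = 40.89

Star Q is more luminous, by a factor of 40.9.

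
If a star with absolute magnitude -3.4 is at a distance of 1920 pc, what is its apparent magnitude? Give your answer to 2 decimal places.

m ≈ 8.02

m = M + 5 log₁₀ d − 5 = -3.4 + 5·3.2833 − 5 = 8.017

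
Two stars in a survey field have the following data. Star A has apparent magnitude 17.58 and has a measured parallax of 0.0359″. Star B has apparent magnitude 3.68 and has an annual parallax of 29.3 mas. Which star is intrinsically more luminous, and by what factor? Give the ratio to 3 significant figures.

Star B is more luminous, by a factor of 545000.

Star A: d = 1/p = 1/0.0359″ = 27.86 pc
Star A: M = m − 5 log₁₀ d + 5 = 17.58 − 5·1.4449 + 5 = 15.355
Star B: p = 29.3 mas = 0.0293″ → d = 1/p = 34.13 pc
Star B: M = m − 5 log₁₀ d + 5 = 3.68 − 5·1.5331 + 5 = 1.014
ΔM = M_A − M_B = 15.355 − (1.014) = 14.341; smaller M is more luminous → Star B.
L ratio = 10^(0.4 |ΔM|) = 10^5.736 = 545100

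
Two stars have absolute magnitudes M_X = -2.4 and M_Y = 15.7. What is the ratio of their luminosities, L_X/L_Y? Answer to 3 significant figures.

L_X/L_Y ≈ 1.74×10^7

ΔM = M_X − M_Y = -18.1
L_X/L_Y = 10^(−0.4 ΔM) = 10^7.240 = 1.738×10^7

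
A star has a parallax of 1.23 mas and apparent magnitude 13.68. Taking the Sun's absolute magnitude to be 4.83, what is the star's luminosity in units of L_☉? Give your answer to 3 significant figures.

d = 1/p = 1000/1.23 mas = 813.0 pc
M = m − 5 log₁₀ d + 5 = 13.68 − 5·2.9101 + 5 = 4.130
M − M_☉ = 4.130 − 4.83 = -0.700
L/L_☉ = 10^(−0.4 × -0.700) = 1.906

L/L_☉ ≈ 1.91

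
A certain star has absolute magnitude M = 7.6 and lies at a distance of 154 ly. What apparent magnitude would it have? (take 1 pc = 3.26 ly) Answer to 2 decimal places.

d = 154 ly / 3.26 = 47.24 pc
m = M + 5 log₁₀ d − 5 = 7.6 + 5·1.6743 − 5 = 10.972

m ≈ 10.97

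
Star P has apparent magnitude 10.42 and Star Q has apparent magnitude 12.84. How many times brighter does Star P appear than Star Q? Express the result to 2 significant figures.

Δm = 10.42 − (12.84) = -2.42
Flux ratio = 10^(−0.4 Δm) = 10^(−0.4 × -2.42) = 10^0.968 = 9.290

9.3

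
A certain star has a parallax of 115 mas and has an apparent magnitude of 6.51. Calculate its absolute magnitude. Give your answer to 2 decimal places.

M ≈ 6.81

p = 115 mas = 0.115″ → d = 1/p = 8.696 pc
5 log₁₀(d/10 pc) = 5 log₁₀(8.696) − 5 = -0.303
M = m − 5 log₁₀(d/10) = 6.51 + 0.303 = 6.813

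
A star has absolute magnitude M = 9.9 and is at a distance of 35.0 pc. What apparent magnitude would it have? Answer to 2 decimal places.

m ≈ 12.62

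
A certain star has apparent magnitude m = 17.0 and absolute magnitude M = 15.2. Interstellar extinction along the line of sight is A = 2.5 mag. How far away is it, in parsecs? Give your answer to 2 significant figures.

m − M = 5 log₁₀(d/10 pc) + A  ⇒  17.0 − (15.2) − 2.5 = 5 log₁₀(d/10)
-0.700 = 5 log₁₀(d/10)
log₁₀ d = (m − M − A)/5 + 1 = 0.8600
d = 10^0.8600 = 7.244 pc

d ≈ 7.2 pc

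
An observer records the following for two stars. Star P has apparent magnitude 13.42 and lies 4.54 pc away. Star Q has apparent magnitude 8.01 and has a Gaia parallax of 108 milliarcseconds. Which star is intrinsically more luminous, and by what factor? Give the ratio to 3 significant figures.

Star Q is more luminous, by a factor of 607.

Star P: M = m − 5 log₁₀ d + 5 = 13.42 − 5·0.6571 + 5 = 15.135
Star Q: p = 108 mas = 0.108″ → d = 1/p = 9.259 pc
Star Q: M = m − 5 log₁₀ d + 5 = 8.01 − 5·0.9666 + 5 = 8.177
ΔM = M_P − M_Q = 15.135 − (8.177) = 6.958; smaller M is more luminous → Star Q.
L ratio = 10^(0.4 |ΔM|) = 10^2.783 = 606.8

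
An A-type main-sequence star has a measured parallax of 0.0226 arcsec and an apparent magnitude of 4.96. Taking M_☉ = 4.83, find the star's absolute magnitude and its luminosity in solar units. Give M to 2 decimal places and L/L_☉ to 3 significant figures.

d = 1/p = 1/0.0226″ = 44.25 pc
M = m − 5 log₁₀ d + 5 = 4.96 − 5·1.6459 + 5 = 1.731
M − M_☉ = 1.731 − 4.83 = -3.099
L/L_☉ = 10^(−0.4 × -3.099) = 17.37

M ≈ 1.73; L/L_☉ ≈ 17.4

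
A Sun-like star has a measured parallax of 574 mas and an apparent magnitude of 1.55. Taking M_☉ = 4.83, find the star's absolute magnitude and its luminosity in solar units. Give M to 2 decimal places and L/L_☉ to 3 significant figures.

M ≈ 5.34; L/L_☉ ≈ 0.623

d = 1/p = 1000/574 mas = 1.742 pc
M = m − 5 log₁₀ d + 5 = 1.55 − 5·0.2411 + 5 = 5.345
M − M_☉ = 5.345 − 4.83 = 0.515
L/L_☉ = 10^(−0.4 × 0.515) = 0.6226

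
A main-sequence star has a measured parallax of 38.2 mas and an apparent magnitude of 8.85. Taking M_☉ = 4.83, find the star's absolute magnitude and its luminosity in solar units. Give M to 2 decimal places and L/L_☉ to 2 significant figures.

M ≈ 6.76; L/L_☉ ≈ 0.17

d = 1/p = 1000/38.2 mas = 26.18 pc
M = m − 5 log₁₀ d + 5 = 8.85 − 5·1.4179 + 5 = 6.760
M − M_☉ = 6.760 − 4.83 = 1.930
L/L_☉ = 10^(−0.4 × 1.930) = 0.1690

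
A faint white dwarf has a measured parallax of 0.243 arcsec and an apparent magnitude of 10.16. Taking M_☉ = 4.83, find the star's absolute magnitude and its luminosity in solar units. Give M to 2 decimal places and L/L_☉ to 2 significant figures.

d = 1/p = 1/0.243″ = 4.115 pc
M = m − 5 log₁₀ d + 5 = 10.16 − 5·0.6144 + 5 = 12.088
M − M_☉ = 12.088 − 4.83 = 7.258
L/L_☉ = 10^(−0.4 × 7.258) = 1.250×10^-3

M ≈ 12.09; L/L_☉ ≈ 1.2×10^-3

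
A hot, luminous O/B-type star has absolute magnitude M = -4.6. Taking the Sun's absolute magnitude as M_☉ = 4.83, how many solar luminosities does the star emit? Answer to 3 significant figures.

L/L_☉ ≈ 5920

M − M_☉ = -4.6 − 4.83 = -9.430
L/L_☉ = 10^(−0.4 (M − M_☉)) = 10^3.772 = 5916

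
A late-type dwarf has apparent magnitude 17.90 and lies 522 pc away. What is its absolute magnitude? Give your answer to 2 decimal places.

5 log₁₀(d/10 pc) = 5 log₁₀(522.0) − 5 = 8.588
M = m − 5 log₁₀(d/10) = 17.90 − 8.588 = 9.312

M ≈ 9.31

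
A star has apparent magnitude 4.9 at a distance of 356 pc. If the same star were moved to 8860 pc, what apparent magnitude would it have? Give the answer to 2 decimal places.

m ≈ 11.88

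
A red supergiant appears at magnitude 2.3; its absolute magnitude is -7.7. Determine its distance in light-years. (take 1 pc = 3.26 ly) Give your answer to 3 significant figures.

d ≈ 3260 ly

Distance modulus: m − M = 2.3 − (-7.7) = 10.000
m − M = 5 log₁₀ d − 5
log₁₀ d = (m − M)/5 + 1 = 3.0000
d = 10^3.0000 = 1000 pc
= 3260 ly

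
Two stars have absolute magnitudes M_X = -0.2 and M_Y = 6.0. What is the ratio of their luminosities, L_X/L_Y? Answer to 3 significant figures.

L_X/L_Y ≈ 302

ΔM = M_X − M_Y = -6.2
L_X/L_Y = 10^(−0.4 ΔM) = 10^2.480 = 302.0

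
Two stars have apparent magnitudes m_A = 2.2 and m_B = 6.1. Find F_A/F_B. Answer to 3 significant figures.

Magnitude difference = -3.9
Flux ratio = 10^(−0.4 Δm) = 10^(−0.4 × -3.9) = 10^1.560 = 36.31

F_A/F_B ≈ 36.3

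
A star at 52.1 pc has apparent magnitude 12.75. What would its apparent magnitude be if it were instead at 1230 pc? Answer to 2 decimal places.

m ≈ 19.62

Flux ∝ 1/d², so Δm = 5 log₁₀(d₂/d₁) = 5 log₁₀(1230/52.1) = 6.865
m₂ = m₁ + Δm = 12.75 + (6.865) = 19.615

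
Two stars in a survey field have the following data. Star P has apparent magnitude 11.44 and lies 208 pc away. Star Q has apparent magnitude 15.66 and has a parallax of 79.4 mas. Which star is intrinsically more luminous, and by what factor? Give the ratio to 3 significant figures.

Star P: M = m − 5 log₁₀ d + 5 = 11.44 − 5·2.3181 + 5 = 4.850
Star Q: p = 79.4 mas = 0.0794″ → d = 1/p = 12.59 pc
Star Q: M = m − 5 log₁₀ d + 5 = 15.66 − 5·1.1002 + 5 = 15.159
ΔM = M_P − M_Q = 4.850 − (15.159) = -10.309; smaller M is more luminous → Star P.
L ratio = 10^(0.4 |ΔM|) = 10^4.124 = 13300

Star P is more luminous, by a factor of 13300.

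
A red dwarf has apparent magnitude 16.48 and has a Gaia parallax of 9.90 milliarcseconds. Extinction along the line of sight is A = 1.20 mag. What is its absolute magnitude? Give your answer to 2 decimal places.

M ≈ 10.26

p = 9.90 mas = 9.90×10^-3″ → d = 1/p = 101.0 pc
5 log₁₀(d/10 pc) = 5 log₁₀(101.0) − 5 = 5.022
M = m − 5 log₁₀(d/10) − A = 16.48 − 5.022 − 1.20 = 10.258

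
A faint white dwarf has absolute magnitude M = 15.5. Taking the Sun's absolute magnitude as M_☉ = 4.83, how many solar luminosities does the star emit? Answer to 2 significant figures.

M − M_☉ = 15.5 − 4.83 = 10.670
L/L_☉ = 10^(−0.4 (M − M_☉)) = 10^-4.268 = 5.395×10^-5

L/L_☉ ≈ 5.4×10^-5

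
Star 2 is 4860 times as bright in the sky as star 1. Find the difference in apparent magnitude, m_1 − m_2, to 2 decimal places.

m_1 − m_2 ≈ 9.22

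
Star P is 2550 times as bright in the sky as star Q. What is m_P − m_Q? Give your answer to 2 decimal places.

m_P − m_Q ≈ -8.52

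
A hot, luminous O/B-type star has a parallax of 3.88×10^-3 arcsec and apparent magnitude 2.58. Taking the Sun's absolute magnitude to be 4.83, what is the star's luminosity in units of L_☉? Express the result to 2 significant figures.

L/L_☉ ≈ 5300

d = 1/p = 1/3.88×10^-3″ = 257.7 pc
M = m − 5 log₁₀ d + 5 = 2.58 − 5·2.4112 + 5 = -4.476
M − M_☉ = -4.476 − 4.83 = -9.306
L/L_☉ = 10^(−0.4 × -9.306) = 5276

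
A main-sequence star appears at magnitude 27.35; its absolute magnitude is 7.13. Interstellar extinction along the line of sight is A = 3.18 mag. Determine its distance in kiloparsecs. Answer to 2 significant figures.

m − M = 5 log₁₀(d/10 pc) + A  ⇒  27.35 − (7.13) − 3.18 = 5 log₁₀(d/10)
17.040 = 5 log₁₀(d/10)
log₁₀ d = (m − M − A)/5 + 1 = 4.4080
d = 10^4.4080 = 25590 pc
= 25.59 kpc

d ≈ 26 kpc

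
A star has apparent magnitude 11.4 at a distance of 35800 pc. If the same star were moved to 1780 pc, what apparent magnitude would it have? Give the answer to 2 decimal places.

Flux ∝ 1/d², so Δm = 5 log₁₀(d₂/d₁) = 5 log₁₀(1780/35800) = -6.517
m₂ = m₁ + Δm = 11.4 + (-6.517) = 4.883

m ≈ 4.88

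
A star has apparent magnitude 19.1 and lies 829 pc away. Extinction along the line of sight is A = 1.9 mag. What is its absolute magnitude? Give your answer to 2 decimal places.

M ≈ 7.61

5 log₁₀(d/10 pc) = 5 log₁₀(829.0) − 5 = 9.593
M = m − 5 log₁₀(d/10) − A = 19.1 − 9.593 − 1.9 = 7.607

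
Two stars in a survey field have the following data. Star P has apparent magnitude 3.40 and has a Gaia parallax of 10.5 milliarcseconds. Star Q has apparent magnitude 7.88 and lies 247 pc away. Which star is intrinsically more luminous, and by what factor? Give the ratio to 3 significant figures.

Star P: p = 10.5 mas = 0.0105″ → d = 1/p = 95.24 pc
Star P: M = m − 5 log₁₀ d + 5 = 3.40 − 5·1.9788 + 5 = -1.494
Star Q: M = m − 5 log₁₀ d + 5 = 7.88 − 5·2.3927 + 5 = 0.917
ΔM = M_P − M_Q = -1.494 − (0.917) = -2.411; smaller M is more luminous → Star P.
L ratio = 10^(0.4 |ΔM|) = 10^0.964 = 9.209

Star P is more luminous, by a factor of 9.21.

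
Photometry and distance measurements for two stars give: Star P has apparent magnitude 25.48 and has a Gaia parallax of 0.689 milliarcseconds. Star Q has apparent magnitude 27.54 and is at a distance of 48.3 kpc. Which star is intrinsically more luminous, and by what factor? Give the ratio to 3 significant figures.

Star Q is more luminous, by a factor of 166.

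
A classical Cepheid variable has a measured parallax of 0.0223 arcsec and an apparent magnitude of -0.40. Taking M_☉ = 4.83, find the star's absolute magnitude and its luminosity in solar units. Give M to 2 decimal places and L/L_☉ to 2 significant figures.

M ≈ -3.66; L/L_☉ ≈ 2500

d = 1/p = 1/0.0223″ = 44.84 pc
M = m − 5 log₁₀ d + 5 = -0.40 − 5·1.6517 + 5 = -3.658
M − M_☉ = -3.658 − 4.83 = -8.488
L/L_☉ = 10^(−0.4 × -8.488) = 2485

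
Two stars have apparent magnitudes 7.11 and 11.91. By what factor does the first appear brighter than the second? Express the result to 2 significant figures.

83

Δm = 7.11 − (11.91) = -4.80
Flux ratio = 10^(−0.4 Δm) = 10^(−0.4 × -4.80) = 10^1.920 = 83.18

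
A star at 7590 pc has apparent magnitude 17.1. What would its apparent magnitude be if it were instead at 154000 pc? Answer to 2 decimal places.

m ≈ 23.64

Flux ∝ 1/d², so Δm = 5 log₁₀(d₂/d₁) = 5 log₁₀(154000/7590) = 6.536
m₂ = m₁ + Δm = 17.1 + (6.536) = 23.636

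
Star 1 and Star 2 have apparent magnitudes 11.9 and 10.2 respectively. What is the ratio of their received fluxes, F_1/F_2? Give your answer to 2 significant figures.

Δm = 11.9 − (10.2) = 1.7
Flux ratio = 10^(−0.4 Δm) = 10^(−0.4 × 1.7) = 10^-0.680 = 0.2089

F_1/F_2 ≈ 0.21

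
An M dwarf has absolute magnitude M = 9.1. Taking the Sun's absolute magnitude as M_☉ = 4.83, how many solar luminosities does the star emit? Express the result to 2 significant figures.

M − M_☉ = 9.1 − 4.83 = 4.270
L/L_☉ = 10^(−0.4 (M − M_☉)) = 10^-1.708 = 0.01959

L/L_☉ ≈ 0.020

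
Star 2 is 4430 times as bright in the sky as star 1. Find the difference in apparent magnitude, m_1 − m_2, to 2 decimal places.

Pogson: Δm = −2.5 log₁₀(ratio) = −2.5 log₁₀(4430) = −2.5 × 3.6464 = -9.116
Star 2 is brighter so has the smaller magnitude: m_1 − m_2 is positive.

m_1 − m_2 ≈ 9.12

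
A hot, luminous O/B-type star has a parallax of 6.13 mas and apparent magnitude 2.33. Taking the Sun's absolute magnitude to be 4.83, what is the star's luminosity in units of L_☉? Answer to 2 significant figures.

L/L_☉ ≈ 2700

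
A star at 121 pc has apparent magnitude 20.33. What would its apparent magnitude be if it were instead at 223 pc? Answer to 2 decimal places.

Flux ∝ 1/d², so Δm = 5 log₁₀(d₂/d₁) = 5 log₁₀(223/121) = 1.328
m₂ = m₁ + Δm = 20.33 + (1.328) = 21.658

m ≈ 21.66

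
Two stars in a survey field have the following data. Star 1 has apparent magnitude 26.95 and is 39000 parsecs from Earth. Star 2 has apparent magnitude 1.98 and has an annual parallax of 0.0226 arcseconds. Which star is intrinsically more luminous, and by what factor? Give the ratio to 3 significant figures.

Star 2 is more luminous, by a factor of 12500.

Star 1: M = m − 5 log₁₀ d + 5 = 26.95 − 5·4.5911 + 5 = 8.995
Star 2: d = 1/p = 1/0.0226″ = 44.25 pc
Star 2: M = m − 5 log₁₀ d + 5 = 1.98 − 5·1.6459 + 5 = -1.249
ΔM = M_1 − M_2 = 8.995 − (-1.249) = 10.244; smaller M is more luminous → Star 2.
L ratio = 10^(0.4 |ΔM|) = 10^4.098 = 12520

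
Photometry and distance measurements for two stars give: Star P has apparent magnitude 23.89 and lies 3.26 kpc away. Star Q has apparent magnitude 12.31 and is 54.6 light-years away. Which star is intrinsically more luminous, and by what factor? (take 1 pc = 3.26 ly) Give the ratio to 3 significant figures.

Star Q is more luminous, by a factor of 1.13.

Star P: d = 3.26 kpc = 3260 pc
Star P: M = m − 5 log₁₀ d + 5 = 23.89 − 5·3.5132 + 5 = 11.324
Star Q: d = 54.6 ly / 3.26 = 16.75 pc
Star Q: M = m − 5 log₁₀ d + 5 = 12.31 − 5·1.2240 + 5 = 11.190
ΔM = M_P − M_Q = 11.324 − (11.190) = 0.134; smaller M is more luminous → Star Q.
L ratio = 10^(0.4 |ΔM|) = 10^0.054 = 1.131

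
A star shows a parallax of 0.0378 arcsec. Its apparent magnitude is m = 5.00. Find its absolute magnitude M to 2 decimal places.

M ≈ 2.89

d = 1/p = 1/0.0378″ = 26.46 pc
5 log₁₀(d/10 pc) = 5 log₁₀(26.46) − 5 = 2.113
M = m − 5 log₁₀(d/10) = 5.00 − 2.113 = 2.887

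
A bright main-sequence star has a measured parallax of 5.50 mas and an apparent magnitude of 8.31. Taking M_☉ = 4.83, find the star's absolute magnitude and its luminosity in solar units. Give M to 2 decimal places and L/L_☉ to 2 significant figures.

M ≈ 2.01; L/L_☉ ≈ 13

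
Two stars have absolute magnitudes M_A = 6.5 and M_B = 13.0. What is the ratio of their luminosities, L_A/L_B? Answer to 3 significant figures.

L_A/L_B ≈ 398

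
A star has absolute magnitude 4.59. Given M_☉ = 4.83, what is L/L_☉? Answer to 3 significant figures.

L/L_☉ ≈ 1.25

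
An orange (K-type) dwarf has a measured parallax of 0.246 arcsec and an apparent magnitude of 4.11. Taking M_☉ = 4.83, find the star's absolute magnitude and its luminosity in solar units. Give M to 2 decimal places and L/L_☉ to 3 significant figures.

d = 1/p = 1/0.246″ = 4.065 pc
M = m − 5 log₁₀ d + 5 = 4.11 − 5·0.6091 + 5 = 6.065
M − M_☉ = 6.065 − 4.83 = 1.235
L/L_☉ = 10^(−0.4 × 1.235) = 0.3207

M ≈ 6.06; L/L_☉ ≈ 0.321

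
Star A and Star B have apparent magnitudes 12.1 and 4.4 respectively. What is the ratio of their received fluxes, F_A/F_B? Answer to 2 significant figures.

F_A/F_B ≈ 8.3×10^-4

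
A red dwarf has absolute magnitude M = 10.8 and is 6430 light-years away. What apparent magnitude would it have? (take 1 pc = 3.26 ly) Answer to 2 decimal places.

d = 6430 ly / 3.26 = 1972 pc
m = M + 5 log₁₀ d − 5 = 10.8 + 5·3.2950 − 5 = 22.275

m ≈ 22.27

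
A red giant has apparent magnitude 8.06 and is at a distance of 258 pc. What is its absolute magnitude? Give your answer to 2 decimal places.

M ≈ 1.00

5 log₁₀(d/10 pc) = 5 log₁₀(258.0) − 5 = 7.058
M = m − 5 log₁₀(d/10) = 8.06 − 7.058 = 1.002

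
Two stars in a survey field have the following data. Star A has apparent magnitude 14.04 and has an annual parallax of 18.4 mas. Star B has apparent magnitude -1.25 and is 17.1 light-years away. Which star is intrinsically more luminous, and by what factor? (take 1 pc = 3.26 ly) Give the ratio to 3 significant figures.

Star A: p = 18.4 mas = 0.0184″ → d = 1/p = 54.35 pc
Star A: M = m − 5 log₁₀ d + 5 = 14.04 − 5·1.7352 + 5 = 10.364
Star B: d = 17.1 ly / 3.26 = 5.245 pc
Star B: M = m − 5 log₁₀ d + 5 = -1.25 − 5·0.7198 + 5 = 0.151
ΔM = M_A − M_B = 10.364 − (0.151) = 10.213; smaller M is more luminous → Star B.
L ratio = 10^(0.4 |ΔM|) = 10^4.085 = 12170

Star B is more luminous, by a factor of 12200.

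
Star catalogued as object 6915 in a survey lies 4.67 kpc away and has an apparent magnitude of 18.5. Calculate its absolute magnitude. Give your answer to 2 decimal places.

d = 4.67 kpc = 4670 pc
5 log₁₀(d/10 pc) = 5 log₁₀(4670) − 5 = 13.347
M = m − 5 log₁₀(d/10) = 18.5 − 13.347 = 5.153

M ≈ 5.15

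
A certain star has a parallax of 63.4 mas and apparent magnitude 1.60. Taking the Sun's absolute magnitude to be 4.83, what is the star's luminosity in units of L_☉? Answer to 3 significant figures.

d = 1/p = 1000/63.4 mas = 15.77 pc
M = m − 5 log₁₀ d + 5 = 1.60 − 5·1.1979 + 5 = 0.610
M − M_☉ = 0.610 − 4.83 = -4.220
L/L_☉ = 10^(−0.4 × -4.220) = 48.73

L/L_☉ ≈ 48.7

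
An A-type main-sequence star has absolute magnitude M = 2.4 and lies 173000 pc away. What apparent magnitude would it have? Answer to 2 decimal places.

m = M + 5 log₁₀ d − 5 = 2.4 + 5·5.2380 − 5 = 23.590

m ≈ 23.59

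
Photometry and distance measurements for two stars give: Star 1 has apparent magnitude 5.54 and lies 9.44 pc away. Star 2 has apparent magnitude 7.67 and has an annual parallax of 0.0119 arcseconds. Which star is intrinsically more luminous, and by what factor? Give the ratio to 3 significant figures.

Star 1: M = m − 5 log₁₀ d + 5 = 5.54 − 5·0.9750 + 5 = 5.665
Star 2: d = 1/p = 1/0.0119″ = 84.03 pc
Star 2: M = m − 5 log₁₀ d + 5 = 7.67 − 5·1.9245 + 5 = 3.048
ΔM = M_1 − M_2 = 5.665 − (3.048) = 2.617; smaller M is more luminous → Star 2.
L ratio = 10^(0.4 |ΔM|) = 10^1.047 = 11.14

Star 2 is more luminous, by a factor of 11.1.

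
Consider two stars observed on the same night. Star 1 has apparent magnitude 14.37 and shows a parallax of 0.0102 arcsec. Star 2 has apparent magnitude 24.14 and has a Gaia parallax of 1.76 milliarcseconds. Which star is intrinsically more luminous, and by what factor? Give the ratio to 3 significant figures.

Star 1 is more luminous, by a factor of 241.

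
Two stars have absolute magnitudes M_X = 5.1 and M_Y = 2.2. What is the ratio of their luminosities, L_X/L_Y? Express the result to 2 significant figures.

L_X/L_Y ≈ 0.069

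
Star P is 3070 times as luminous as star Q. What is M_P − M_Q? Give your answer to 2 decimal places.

M_P − M_Q ≈ -8.72

Pogson: ΔM = −2.5 log₁₀(ratio) = −2.5 log₁₀(3070) = −2.5 × 3.4871 = -8.718
Star P is brighter, so it has the smaller magnitude: the difference is negative.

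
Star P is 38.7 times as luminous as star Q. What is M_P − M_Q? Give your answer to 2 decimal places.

M_P − M_Q ≈ -3.97

Pogson: ΔM = −2.5 log₁₀(ratio) = −2.5 log₁₀(38.7) = −2.5 × 1.5877 = -3.969
Star P is brighter, so it has the smaller magnitude: the difference is negative.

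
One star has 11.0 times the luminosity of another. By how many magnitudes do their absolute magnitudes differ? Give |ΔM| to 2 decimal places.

|ΔM| ≈ 2.60

Pogson: ΔM = −2.5 log₁₀(ratio) = −2.5 log₁₀(11.0) = −2.5 × 1.0414 = -2.603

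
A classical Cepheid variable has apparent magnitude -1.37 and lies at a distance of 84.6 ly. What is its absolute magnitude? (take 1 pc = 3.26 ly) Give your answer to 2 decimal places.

M ≈ -3.44

d = 84.6 ly / 3.26 = 25.95 pc
5 log₁₀(d/10 pc) = 5 log₁₀(25.95) − 5 = 2.071
M = m − 5 log₁₀(d/10) = -1.37 − 2.071 = -3.441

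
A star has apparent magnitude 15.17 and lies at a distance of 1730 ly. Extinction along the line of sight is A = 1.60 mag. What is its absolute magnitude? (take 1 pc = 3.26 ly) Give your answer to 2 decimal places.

M ≈ 4.95

d = 1730 ly / 3.26 = 530.7 pc
5 log₁₀(d/10 pc) = 5 log₁₀(530.7) − 5 = 8.624
M = m − 5 log₁₀(d/10) − A = 15.17 − 8.624 − 1.60 = 4.946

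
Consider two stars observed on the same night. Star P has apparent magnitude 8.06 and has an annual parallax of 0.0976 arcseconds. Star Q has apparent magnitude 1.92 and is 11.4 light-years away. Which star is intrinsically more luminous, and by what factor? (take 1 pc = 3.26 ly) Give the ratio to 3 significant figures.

Star Q is more luminous, by a factor of 33.3.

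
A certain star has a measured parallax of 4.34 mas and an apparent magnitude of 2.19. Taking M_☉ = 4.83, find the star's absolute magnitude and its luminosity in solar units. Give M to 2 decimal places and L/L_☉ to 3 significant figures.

M ≈ -4.62; L/L_☉ ≈ 6040

d = 1/p = 1000/4.34 mas = 230.4 pc
M = m − 5 log₁₀ d + 5 = 2.19 − 5·2.3625 + 5 = -4.623
M − M_☉ = -4.623 − 4.83 = -9.453
L/L_☉ = 10^(−0.4 × -9.453) = 6040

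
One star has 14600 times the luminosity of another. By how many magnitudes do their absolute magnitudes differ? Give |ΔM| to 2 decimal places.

|ΔM| ≈ 10.41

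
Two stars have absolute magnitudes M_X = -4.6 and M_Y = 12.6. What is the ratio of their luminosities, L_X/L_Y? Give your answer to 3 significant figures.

L_X/L_Y ≈ 7.59×10^6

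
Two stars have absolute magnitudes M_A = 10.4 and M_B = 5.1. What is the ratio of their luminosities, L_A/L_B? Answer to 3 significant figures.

L_A/L_B ≈ 7.59×10^-3

ΔM = M_A − M_B = 5.3
L_A/L_B = 10^(−0.4 ΔM) = 10^-2.120 = 7.586×10^-3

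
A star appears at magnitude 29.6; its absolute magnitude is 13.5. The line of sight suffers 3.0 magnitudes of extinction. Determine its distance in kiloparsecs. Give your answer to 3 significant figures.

m − M = 5 log₁₀(d/10 pc) + A  ⇒  29.6 − (13.5) − 3.0 = 5 log₁₀(d/10)
13.100 = 5 log₁₀(d/10)
log₁₀ d = (m − M − A)/5 + 1 = 3.6200
d = 10^3.6200 = 4169 pc
= 4.169 kpc

d ≈ 4.17 kpc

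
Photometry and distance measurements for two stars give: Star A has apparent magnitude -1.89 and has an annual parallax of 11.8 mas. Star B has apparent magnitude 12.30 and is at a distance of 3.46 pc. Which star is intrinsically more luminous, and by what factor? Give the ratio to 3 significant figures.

Star A is more luminous, by a factor of 2.85×10^8.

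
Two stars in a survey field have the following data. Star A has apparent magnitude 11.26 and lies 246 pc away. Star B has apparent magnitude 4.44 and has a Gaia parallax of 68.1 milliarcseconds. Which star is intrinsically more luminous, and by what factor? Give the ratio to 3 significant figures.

Star A: M = m − 5 log₁₀ d + 5 = 11.26 − 5·2.3909 + 5 = 4.305
Star B: p = 68.1 mas = 0.0681″ → d = 1/p = 14.68 pc
Star B: M = m − 5 log₁₀ d + 5 = 4.44 − 5·1.1669 + 5 = 3.606
ΔM = M_A − M_B = 4.305 − (3.606) = 0.700; smaller M is more luminous → Star B.
L ratio = 10^(0.4 |ΔM|) = 10^0.280 = 1.905

Star B is more luminous, by a factor of 1.90.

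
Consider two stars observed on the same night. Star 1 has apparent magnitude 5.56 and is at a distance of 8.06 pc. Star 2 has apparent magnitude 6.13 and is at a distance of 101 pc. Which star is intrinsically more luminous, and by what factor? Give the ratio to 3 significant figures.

Star 2 is more luminous, by a factor of 92.9.

Star 1: M = m − 5 log₁₀ d + 5 = 5.56 − 5·0.9063 + 5 = 6.028
Star 2: M = m − 5 log₁₀ d + 5 = 6.13 − 5·2.0043 + 5 = 1.108
ΔM = M_1 − M_2 = 6.028 − (1.108) = 4.920; smaller M is more luminous → Star 2.
L ratio = 10^(0.4 |ΔM|) = 10^1.968 = 92.89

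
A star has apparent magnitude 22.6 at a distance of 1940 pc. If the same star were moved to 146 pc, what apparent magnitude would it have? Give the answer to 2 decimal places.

m ≈ 16.98

Flux ∝ 1/d², so Δm = 5 log₁₀(d₂/d₁) = 5 log₁₀(146/1940) = -5.617
m₂ = m₁ + Δm = 22.6 + (-5.617) = 16.983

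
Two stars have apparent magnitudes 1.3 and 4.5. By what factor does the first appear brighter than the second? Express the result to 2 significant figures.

19

Δm = 1.3 − (4.5) = -3.2
Flux ratio = 10^(−0.4 Δm) = 10^(−0.4 × -3.2) = 10^1.280 = 19.05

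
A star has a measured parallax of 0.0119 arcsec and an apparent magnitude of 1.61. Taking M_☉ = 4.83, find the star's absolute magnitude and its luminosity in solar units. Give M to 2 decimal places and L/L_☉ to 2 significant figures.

d = 1/p = 1/0.0119″ = 84.03 pc
M = m − 5 log₁₀ d + 5 = 1.61 − 5·1.9245 + 5 = -3.012
M − M_☉ = -3.012 − 4.83 = -7.842
L/L_☉ = 10^(−0.4 × -7.842) = 1371

M ≈ -3.01; L/L_☉ ≈ 1400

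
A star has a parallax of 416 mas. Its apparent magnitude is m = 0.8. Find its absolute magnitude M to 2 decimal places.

M ≈ 3.90

p = 416 mas = 0.416″ → d = 1/p = 2.404 pc
5 log₁₀(d/10 pc) = 5 log₁₀(2.404) − 5 = -3.095
M = m − 5 log₁₀(d/10) = 0.8 + 3.095 = 3.895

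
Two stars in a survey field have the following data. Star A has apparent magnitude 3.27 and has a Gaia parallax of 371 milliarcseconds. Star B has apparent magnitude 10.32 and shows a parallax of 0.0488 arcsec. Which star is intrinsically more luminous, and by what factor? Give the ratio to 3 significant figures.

Star A is more luminous, by a factor of 11.4.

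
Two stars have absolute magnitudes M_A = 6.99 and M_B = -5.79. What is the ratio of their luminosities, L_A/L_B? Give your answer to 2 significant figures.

L_A/L_B ≈ 7.7×10^-6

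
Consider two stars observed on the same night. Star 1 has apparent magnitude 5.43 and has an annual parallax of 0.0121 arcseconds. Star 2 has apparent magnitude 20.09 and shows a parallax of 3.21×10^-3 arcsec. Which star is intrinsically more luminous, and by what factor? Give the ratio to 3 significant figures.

Star 1: d = 1/p = 1/0.0121″ = 82.64 pc
Star 1: M = m − 5 log₁₀ d + 5 = 5.43 − 5·1.9172 + 5 = 0.844
Star 2: d = 1/p = 1/3.21×10^-3″ = 311.5 pc
Star 2: M = m − 5 log₁₀ d + 5 = 20.09 − 5·2.4935 + 5 = 12.623
ΔM = M_1 − M_2 = 0.844 − (12.623) = -11.779; smaller M is more luminous → Star 1.
L ratio = 10^(0.4 |ΔM|) = 10^4.711 = 51460

Star 1 is more luminous, by a factor of 51500.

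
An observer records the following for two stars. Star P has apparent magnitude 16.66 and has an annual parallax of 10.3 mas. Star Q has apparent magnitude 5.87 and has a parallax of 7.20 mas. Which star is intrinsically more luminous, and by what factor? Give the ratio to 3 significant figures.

Star Q is more luminous, by a factor of 42400.

Star P: p = 10.3 mas = 0.0103″ → d = 1/p = 97.09 pc
Star P: M = m − 5 log₁₀ d + 5 = 16.66 − 5·1.9872 + 5 = 11.724
Star Q: p = 7.20 mas = 7.20×10^-3″ → d = 1/p = 138.9 pc
Star Q: M = m − 5 log₁₀ d + 5 = 5.87 − 5·2.1427 + 5 = 0.157
ΔM = M_P − M_Q = 11.724 − (0.157) = 11.568; smaller M is more luminous → Star Q.
L ratio = 10^(0.4 |ΔM|) = 10^4.627 = 42370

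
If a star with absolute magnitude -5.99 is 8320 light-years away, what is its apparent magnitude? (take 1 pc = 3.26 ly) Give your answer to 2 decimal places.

m ≈ 6.04

d = 8320 ly / 3.26 = 2552 pc
m = M + 5 log₁₀ d − 5 = -5.99 + 5·3.4069 − 5 = 6.045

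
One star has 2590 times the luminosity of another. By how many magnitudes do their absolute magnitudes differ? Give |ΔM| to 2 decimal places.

|ΔM| ≈ 8.53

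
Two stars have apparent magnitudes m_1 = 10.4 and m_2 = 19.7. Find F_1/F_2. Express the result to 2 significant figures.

Δm = 10.4 − (19.7) = -9.3
Flux ratio = 10^(−0.4 Δm) = 10^(−0.4 × -9.3) = 10^3.720 = 5248

F_1/F_2 ≈ 5200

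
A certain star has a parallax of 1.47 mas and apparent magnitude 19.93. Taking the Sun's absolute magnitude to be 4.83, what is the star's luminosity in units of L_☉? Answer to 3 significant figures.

L/L_☉ ≈ 4.22×10^-3

d = 1/p = 1000/1.47 mas = 680.3 pc
M = m − 5 log₁₀ d + 5 = 19.93 − 5·2.8327 + 5 = 10.767
M − M_☉ = 10.767 − 4.83 = 5.937
L/L_☉ = 10^(−0.4 × 5.937) = 4.221×10^-3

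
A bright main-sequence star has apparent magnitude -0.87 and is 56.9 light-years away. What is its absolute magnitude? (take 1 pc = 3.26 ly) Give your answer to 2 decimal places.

d = 56.9 ly / 3.26 = 17.45 pc
5 log₁₀(d/10 pc) = 5 log₁₀(17.45) − 5 = 1.209
M = m − 5 log₁₀(d/10) = -0.87 − 1.209 = -2.079

M ≈ -2.08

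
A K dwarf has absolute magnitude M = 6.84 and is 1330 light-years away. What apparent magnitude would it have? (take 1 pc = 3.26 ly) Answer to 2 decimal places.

m ≈ 14.89

d = 1330 ly / 3.26 = 408.0 pc
m = M + 5 log₁₀ d − 5 = 6.84 + 5·2.6106 − 5 = 14.893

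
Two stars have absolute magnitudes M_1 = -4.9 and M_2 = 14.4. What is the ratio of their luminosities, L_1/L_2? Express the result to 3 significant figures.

L_1/L_2 ≈ 5.25×10^7

ΔM = M_1 − M_2 = -19.3
L_1/L_2 = 10^(−0.4 ΔM) = 10^7.720 = 5.248×10^7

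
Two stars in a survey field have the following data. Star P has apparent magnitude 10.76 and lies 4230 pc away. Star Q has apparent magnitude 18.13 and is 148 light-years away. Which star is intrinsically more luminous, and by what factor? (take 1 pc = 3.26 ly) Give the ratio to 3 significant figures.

Star P is more luminous, by a factor of 7.70×10^6.

Star P: M = m − 5 log₁₀ d + 5 = 10.76 − 5·3.6263 + 5 = -2.372
Star Q: d = 148 ly / 3.26 = 45.40 pc
Star Q: M = m − 5 log₁₀ d + 5 = 18.13 − 5·1.6570 + 5 = 14.845
ΔM = M_P − M_Q = -2.372 − (14.845) = -17.216; smaller M is more luminous → Star P.
L ratio = 10^(0.4 |ΔM|) = 10^6.887 = 7.702×10^6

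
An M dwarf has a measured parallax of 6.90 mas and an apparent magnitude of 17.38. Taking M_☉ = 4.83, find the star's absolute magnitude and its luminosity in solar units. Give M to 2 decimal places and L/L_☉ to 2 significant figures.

d = 1/p = 1000/6.90 mas = 144.9 pc
M = m − 5 log₁₀ d + 5 = 17.38 − 5·2.1612 + 5 = 11.574
M − M_☉ = 11.574 − 4.83 = 6.744
L/L_☉ = 10^(−0.4 × 6.744) = 2.006×10^-3

M ≈ 11.57; L/L_☉ ≈ 2.0×10^-3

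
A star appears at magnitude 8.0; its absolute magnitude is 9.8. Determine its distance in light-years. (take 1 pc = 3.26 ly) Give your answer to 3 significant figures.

Distance modulus: m − M = 8.0 − (9.8) = -1.800
m − M = 5 log₁₀ d − 5
log₁₀ d = (m − M)/5 + 1 = 0.6400
d = 10^0.6400 = 4.365 pc
= 14.23 ly

d ≈ 14.2 ly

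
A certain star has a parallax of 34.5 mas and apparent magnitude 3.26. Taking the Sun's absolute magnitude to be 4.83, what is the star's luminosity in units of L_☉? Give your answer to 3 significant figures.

L/L_☉ ≈ 35.7

d = 1/p = 1000/34.5 mas = 28.99 pc
M = m − 5 log₁₀ d + 5 = 3.26 − 5·1.4622 + 5 = 0.949
M − M_☉ = 0.949 − 4.83 = -3.881
L/L_☉ = 10^(−0.4 × -3.881) = 35.67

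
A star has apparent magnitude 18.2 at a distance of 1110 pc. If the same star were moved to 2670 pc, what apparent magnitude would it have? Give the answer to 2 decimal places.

Flux ∝ 1/d², so Δm = 5 log₁₀(d₂/d₁) = 5 log₁₀(2670/1110) = 1.906
m₂ = m₁ + Δm = 18.2 + (1.906) = 20.106

m ≈ 20.11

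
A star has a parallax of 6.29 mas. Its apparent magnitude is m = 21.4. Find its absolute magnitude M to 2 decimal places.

M ≈ 15.39

p = 6.29 mas = 6.29×10^-3″ → d = 1/p = 159.0 pc
5 log₁₀(d/10 pc) = 5 log₁₀(159.0) − 5 = 6.007
M = m − 5 log₁₀(d/10) = 21.4 − 6.007 = 15.393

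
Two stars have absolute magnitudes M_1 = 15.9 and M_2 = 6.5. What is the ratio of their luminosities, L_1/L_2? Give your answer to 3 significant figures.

ΔM = M_1 − M_2 = 9.4
L_1/L_2 = 10^(−0.4 ΔM) = 10^-3.760 = 1.738×10^-4

L_1/L_2 ≈ 1.74×10^-4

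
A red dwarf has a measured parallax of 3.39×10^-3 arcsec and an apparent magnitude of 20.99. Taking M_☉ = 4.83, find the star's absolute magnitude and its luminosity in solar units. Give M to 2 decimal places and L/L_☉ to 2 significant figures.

M ≈ 13.64; L/L_☉ ≈ 3.0×10^-4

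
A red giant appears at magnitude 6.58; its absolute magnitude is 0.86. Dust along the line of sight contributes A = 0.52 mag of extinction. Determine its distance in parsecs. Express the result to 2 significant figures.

m − M = 5 log₁₀(d/10 pc) + A  ⇒  6.58 − (0.86) − 0.52 = 5 log₁₀(d/10)
5.200 = 5 log₁₀(d/10)
log₁₀ d = (m − M − A)/5 + 1 = 2.0400
d = 10^2.0400 = 109.6 pc

d ≈ 110 pc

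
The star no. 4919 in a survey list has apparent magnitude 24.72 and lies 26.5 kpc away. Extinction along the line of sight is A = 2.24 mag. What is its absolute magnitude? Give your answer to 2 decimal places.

d = 26.5 kpc = 26500 pc
5 log₁₀(d/10 pc) = 5 log₁₀(26500) − 5 = 17.116
M = m − 5 log₁₀(d/10) − A = 24.72 − 17.116 − 2.24 = 5.364

M ≈ 5.36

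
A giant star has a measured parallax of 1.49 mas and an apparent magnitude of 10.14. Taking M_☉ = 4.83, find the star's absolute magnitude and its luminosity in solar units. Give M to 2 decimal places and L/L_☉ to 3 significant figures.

d = 1/p = 1000/1.49 mas = 671.1 pc
M = m − 5 log₁₀ d + 5 = 10.14 − 5·2.8268 + 5 = 1.006
M − M_☉ = 1.006 − 4.83 = -3.824
L/L_☉ = 10^(−0.4 × -3.824) = 33.86

M ≈ 1.01; L/L_☉ ≈ 33.9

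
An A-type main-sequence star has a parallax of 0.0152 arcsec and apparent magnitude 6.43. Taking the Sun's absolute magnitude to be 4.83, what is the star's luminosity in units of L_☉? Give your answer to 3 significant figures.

d = 1/p = 1/0.0152″ = 65.79 pc
M = m − 5 log₁₀ d + 5 = 6.43 − 5·1.8182 + 5 = 2.339
M − M_☉ = 2.339 − 4.83 = -2.491
L/L_☉ = 10^(−0.4 × -2.491) = 9.915

L/L_☉ ≈ 9.92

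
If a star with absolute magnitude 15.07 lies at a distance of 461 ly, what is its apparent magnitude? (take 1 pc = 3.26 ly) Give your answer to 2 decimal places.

m ≈ 20.82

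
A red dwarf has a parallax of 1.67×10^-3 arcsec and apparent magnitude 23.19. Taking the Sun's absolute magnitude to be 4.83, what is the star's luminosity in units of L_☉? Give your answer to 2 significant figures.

d = 1/p = 1/1.67×10^-3″ = 598.8 pc
M = m − 5 log₁₀ d + 5 = 23.19 − 5·2.7773 + 5 = 14.304
M − M_☉ = 14.304 − 4.83 = 9.474
L/L_☉ = 10^(−0.4 × 9.474) = 1.624×10^-4

L/L_☉ ≈ 1.6×10^-4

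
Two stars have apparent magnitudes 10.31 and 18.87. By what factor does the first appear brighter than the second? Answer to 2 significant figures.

2700

Magnitude difference = -8.56
Flux ratio = 10^(−0.4 Δm) = 10^(−0.4 × -8.56) = 10^3.424 = 2655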